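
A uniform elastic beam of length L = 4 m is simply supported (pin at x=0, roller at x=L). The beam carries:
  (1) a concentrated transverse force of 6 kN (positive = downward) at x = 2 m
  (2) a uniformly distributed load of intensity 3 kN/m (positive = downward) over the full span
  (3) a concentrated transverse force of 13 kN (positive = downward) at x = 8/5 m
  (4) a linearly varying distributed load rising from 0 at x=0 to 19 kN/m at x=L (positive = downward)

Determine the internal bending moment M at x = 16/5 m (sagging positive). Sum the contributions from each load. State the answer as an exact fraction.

Load 1 — point force P=6 kN at a=2 m (b=L-a=2):
  M_1 = Pa(L-x)/L  [x>a] = 6·2·(4-(16/5))/4 = 12/5 kN·m
Load 2 — uniform load w=3 kN/m over full span:
  M_2 = wx(L-x)/2 = 3·(16/5)·(4-(16/5))/2 = 96/25 kN·m
Load 3 — point force P=13 kN at a=8/5 m (b=L-a=12/5):
  M_3 = Pa(L-x)/L  [x>a] = 13·(8/5)·(4-(16/5))/4 = 104/25 kN·m
Load 4 — triangular load w₀=19 kN/m (0→w₀ over full span):
  M_4 = w₀Lx/6 - w₀x³/(6L) = 19·4·(16/5)/6 - 19·(16/5)³/(6·4) = 1824/125 kN·m
Superposition: M = Σ M_i = 3124/125 kN·m ≈ 24.992000 kN·m

M(16/5) = 3124/125 kN·m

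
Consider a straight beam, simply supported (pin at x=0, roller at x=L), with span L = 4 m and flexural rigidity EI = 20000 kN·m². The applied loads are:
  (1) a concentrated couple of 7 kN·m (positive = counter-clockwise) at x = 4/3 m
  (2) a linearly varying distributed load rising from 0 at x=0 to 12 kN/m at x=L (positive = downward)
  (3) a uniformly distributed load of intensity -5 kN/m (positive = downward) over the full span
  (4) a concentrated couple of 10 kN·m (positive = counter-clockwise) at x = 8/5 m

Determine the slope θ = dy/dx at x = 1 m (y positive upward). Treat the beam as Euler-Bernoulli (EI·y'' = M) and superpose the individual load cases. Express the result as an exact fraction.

θ(1) = 209/1800000 rad

Load 1 — applied couple M₀=7 kN·m at a=4/3 m (b=L-a=8/3):
  θ_1 = (M₀x²/(2L)+C₁)/EI  [x≤a] with C₁=M₀(3b²-L²)/(6L)=14/9 = (7·1²/(2·4)+(14/9))/20000 = 7/57600 rad
Load 2 — triangular load w₀=12 kN/m (0→w₀ over full span):
  θ_2 = -w₀(7L⁴-30L²x²+15x⁴)/(360LEI) = -12·(7·4⁴-30·4²·1²+15·1⁴)/(360·4·20000) = -1327/2400000 rad
Load 3 — uniform load w=-5 kN/m over full span:
  θ_3 = -w(L³-6Lx²+4x³)/(24EI) = -(-5)·(4³-6·4·1²+4·1³)/(24·20000) = 11/24000 rad
Load 4 — applied couple M₀=10 kN·m at a=8/5 m (b=L-a=12/5):
  θ_4 = (M₀x²/(2L)+C₁)/EI  [x≤a] with C₁=M₀(3b²-L²)/(6L)=8/15 = (10·1²/(2·4)+(8/15))/20000 = 107/1200000 rad
Superposition: θ = Σ θ_i = 209/1800000 rad ≈ 0.000116 rad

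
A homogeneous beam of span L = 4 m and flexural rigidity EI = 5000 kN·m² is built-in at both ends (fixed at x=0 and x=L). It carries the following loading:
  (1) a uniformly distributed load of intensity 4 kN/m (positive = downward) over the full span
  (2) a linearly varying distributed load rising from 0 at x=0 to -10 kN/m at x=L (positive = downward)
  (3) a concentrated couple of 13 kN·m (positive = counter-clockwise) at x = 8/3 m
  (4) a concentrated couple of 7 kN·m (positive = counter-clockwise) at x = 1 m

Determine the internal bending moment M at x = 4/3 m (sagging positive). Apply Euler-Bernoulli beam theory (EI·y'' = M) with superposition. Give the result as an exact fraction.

M(4/3) = -1969/1296 kN·m

Load 1 — uniform load w=4 kN/m over full span:
  M_1 = wLx/2 - wL²/12 - wx²/2 = 4·4·(4/3)/2 - 4·4²/12 - 4·(4/3)²/2 = 16/9 kN·m
Load 2 — triangular load w₀=-10 kN/m (0→w₀ over full span):
  M_2 = 3w₀Lx/20 - w₀L²/30 - w₀x³/(6L) = 3·(-10)·4·(4/3)/20 - (-10)·4²/30 - (-10)·(4/3)³/(6·4) = -136/81 kN·m
Load 3 — applied couple M₀=13 kN·m at a=8/3 m (b=L-a=4/3):
  M_3 = R_Ax - M_A  [x≤a] with R_A=13/3, M_A=13/3 = (13/3)·(4/3) - (13/3) = 13/9 kN·m
Load 4 — applied couple M₀=7 kN·m at a=1 m (b=L-a=3):
  M_4 = R_Ax - M_A - M₀  [x>a] with R_A=63/32, M_A=-21/16 = (63/32)·(4/3) - (-21/16) - 7 = -49/16 kN·m
Superposition: M = Σ M_i = -1969/1296 kN·m ≈ -1.519290 kN·m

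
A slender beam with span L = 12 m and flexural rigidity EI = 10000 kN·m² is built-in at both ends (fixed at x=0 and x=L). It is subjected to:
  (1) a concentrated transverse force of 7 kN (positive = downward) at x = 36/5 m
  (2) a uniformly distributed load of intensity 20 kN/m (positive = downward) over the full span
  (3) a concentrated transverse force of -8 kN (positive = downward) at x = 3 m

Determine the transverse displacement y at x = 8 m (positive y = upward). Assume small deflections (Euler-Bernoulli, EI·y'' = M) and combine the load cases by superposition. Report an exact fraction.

y(8) = -82411/937500 m

Load 1 — point force P=7 kN at a=36/5 m (b=L-a=24/5):
  y_1 = -Pa²(L-x)²(3bL-(3b+a)(L-x))/(6L³EI)  [x>a] = -7·(36/5)²·(12-8)²·(3·(24/5)·12-(3·(24/5)+(36/5))·(12-8))/(6·12³·10000) = -378/78125 m
Load 2 — uniform load w=20 kN/m over full span:
  y_2 = -wx²(L-x)²/(24EI) = -20·8²·(12-8)²/(24·10000) = -32/375 m
Load 3 — point force P=-8 kN at a=3 m (b=L-a=9):
  y_3 = -Pa²(L-x)²(3bL-(3b+a)(L-x))/(6L³EI)  [x>a] = -(-8)·3²·(12-8)²·(3·9·12-(3·9+3)·(12-8))/(6·12³·10000) = 17/7500 m
Superposition: y = Σ y_i = -82411/937500 m ≈ -0.087905 m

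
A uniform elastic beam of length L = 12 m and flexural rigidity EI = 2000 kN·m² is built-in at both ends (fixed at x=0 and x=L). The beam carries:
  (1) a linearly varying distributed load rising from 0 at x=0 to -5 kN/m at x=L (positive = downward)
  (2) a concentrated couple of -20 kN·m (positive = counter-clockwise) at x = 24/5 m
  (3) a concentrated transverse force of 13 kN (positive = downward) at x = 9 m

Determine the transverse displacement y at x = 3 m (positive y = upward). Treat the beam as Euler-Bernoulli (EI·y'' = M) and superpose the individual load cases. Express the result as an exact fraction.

y(3) = 2853/128000 m

Load 1 — triangular load w₀=-5 kN/m (0→w₀ over full span):
  y_1 = -w₀x²(L-x)²(x+2L)/(120LEI) = -(-5)·3²·(12-3)²·(3+2·12)/(120·12·2000) = 2187/64000 m
Load 2 — applied couple M₀=-20 kN·m at a=24/5 m (b=L-a=36/5):
  y_2 = (R_Ax³/6 - M_Ax²/2)/EI  [x≤a] with R_A=-12/5, M_A=-12/5 = ((-12/5)·3³/6 - (-12/5)·3²/2)/2000 = 0 m
Load 3 — point force P=13 kN at a=9 m (b=L-a=3):
  y_3 = -Pb²x²(3aL-(3a+b)x)/(6L³EI)  [x≤a] = -13·3²·3²·(3·9·12-(3·9+3)·3)/(6·12³·2000) = -1521/128000 m
Superposition: y = Σ y_i = 2853/128000 m ≈ 0.022289 m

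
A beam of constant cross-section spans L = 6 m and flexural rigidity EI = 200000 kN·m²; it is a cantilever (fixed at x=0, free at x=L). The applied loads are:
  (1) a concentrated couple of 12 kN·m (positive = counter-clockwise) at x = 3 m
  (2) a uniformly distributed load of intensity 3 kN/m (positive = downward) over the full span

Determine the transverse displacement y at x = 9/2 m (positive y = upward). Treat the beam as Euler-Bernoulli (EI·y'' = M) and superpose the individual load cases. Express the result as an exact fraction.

Load 1 — applied couple M₀=12 kN·m at a=3 m (b=L-a=3):
  y_1 = M₀a(2x-a)/(2EI)  [x>a] = 12·3·(2·(9/2)-3)/(2·200000) = 27/50000 m
Load 2 — uniform load w=3 kN/m over full span:
  y_2 = -wx²(x²-4Lx+6L²)/(24EI) = -3·(9/2)²·((9/2)²-4·6·(9/2)+6·6²)/(24·200000) = -41553/25600000 m
Superposition: y = Σ y_i = -27729/25600000 m ≈ -0.001083 m

y(9/2) = -27729/25600000 m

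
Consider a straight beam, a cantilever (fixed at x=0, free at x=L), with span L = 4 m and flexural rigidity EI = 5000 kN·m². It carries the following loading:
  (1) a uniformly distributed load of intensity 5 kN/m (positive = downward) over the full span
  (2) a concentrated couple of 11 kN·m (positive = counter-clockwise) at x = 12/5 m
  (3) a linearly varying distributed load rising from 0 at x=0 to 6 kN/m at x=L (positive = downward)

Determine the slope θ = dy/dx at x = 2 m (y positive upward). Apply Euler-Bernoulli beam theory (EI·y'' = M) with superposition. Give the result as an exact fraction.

Load 1 — uniform load w=5 kN/m over full span:
  θ_1 = -wx(x²-3Lx+3L²)/(6EI) = -5·2·(2²-3·4·2+3·4²)/(6·5000) = -7/750 rad
Load 2 — applied couple M₀=11 kN·m at a=12/5 m (b=L-a=8/5):
  θ_2 = M₀x/EI  [x≤a] = 11·2/5000 = 11/2500 rad
Load 3 — triangular load w₀=6 kN/m (0→w₀ over full span):
  θ_3 = (w₀Lx²/4-w₀L²x/3-w₀x⁴/(24L))/EI = (6·4·2²/4-6·4²·2/3-6·2⁴/(24·4))/5000 = -41/5000 rad
Superposition: θ = Σ θ_i = -197/15000 rad ≈ -0.013133 rad

θ(2) = -197/15000 rad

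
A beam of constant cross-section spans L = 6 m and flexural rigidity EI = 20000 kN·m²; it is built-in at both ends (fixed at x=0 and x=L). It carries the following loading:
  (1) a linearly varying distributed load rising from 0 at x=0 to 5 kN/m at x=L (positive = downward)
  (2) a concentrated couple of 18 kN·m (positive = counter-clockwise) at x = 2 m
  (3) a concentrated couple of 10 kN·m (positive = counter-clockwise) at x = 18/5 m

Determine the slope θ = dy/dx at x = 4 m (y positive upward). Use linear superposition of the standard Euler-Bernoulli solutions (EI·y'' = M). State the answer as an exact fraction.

θ(4) = 17/225000 rad

Load 1 — triangular load w₀=5 kN/m (0→w₀ over full span):
  θ_1 = -w₀(2x(L-x)(L-2x)(x+2L)+x²(L-x)²)/(120LEI) = -5·(2·4·(6-4)·(6-2·4)·(4+2·6)+4²·(6-4)²)/(120·6·20000) = 7/45000 rad
Load 2 — applied couple M₀=18 kN·m at a=2 m (b=L-a=4):
  θ_2 = (R_Ax²/2 - M_Ax - M₀(x-a))/EI  [x>a] with R_A=4, M_A=0 = (4·4²/2 - 0·4 - 18·(4-2))/20000 = -1/5000 rad
Load 3 — applied couple M₀=10 kN·m at a=18/5 m (b=L-a=12/5):
  θ_3 = (R_Ax²/2 - M_Ax - M₀(x-a))/EI  [x>a] with R_A=12/5, M_A=16/5 = ((12/5)·4²/2 - (16/5)·4 - 10·(4-(18/5)))/20000 = 3/25000 rad
Superposition: θ = Σ θ_i = 17/225000 rad ≈ 0.000076 rad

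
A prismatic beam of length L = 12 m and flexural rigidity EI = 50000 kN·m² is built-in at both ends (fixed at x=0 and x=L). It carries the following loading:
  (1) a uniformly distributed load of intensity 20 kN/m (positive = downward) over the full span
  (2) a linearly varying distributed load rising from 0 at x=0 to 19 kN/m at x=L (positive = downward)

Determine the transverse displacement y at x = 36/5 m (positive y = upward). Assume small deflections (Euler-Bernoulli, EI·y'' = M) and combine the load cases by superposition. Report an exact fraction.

y(36/5) = -1452168/48828125 m

Load 1 — uniform load w=20 kN/m over full span:
  y_1 = -wx²(L-x)²/(24EI) = -20·(36/5)²·(12-(36/5))²/(24·50000) = -7776/390625 m
Load 2 — triangular load w₀=19 kN/m (0→w₀ over full span):
  y_2 = -w₀x²(L-x)²(x+2L)/(120LEI) = -19·(36/5)²·(12-(36/5))²·((36/5)+2·12)/(120·12·50000) = -480168/48828125 m
Superposition: y = Σ y_i = -1452168/48828125 m ≈ -0.029740 m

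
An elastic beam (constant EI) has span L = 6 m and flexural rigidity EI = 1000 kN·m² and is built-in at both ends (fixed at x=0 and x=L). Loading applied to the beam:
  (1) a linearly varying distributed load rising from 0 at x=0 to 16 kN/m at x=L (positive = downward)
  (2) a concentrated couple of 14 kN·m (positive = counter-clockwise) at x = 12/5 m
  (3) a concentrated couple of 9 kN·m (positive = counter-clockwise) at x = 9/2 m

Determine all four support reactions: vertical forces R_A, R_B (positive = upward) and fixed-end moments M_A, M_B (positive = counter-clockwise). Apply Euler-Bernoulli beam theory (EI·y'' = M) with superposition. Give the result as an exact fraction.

R_A = 7779/400 kN, M_A = 9477/400 kN·m, R_B = 11421/400 kN, M_B = -10403/400 kN·m

Load 1 — triangular load w₀=16 kN/m (0→w₀ over full span):
  R_A = 3w₀L/20 = 3·16·6/20 = 72/5 kN
  M_A = w₀L²/30 = 16·6²/30 = 96/5 kN·m
  R_B = 7w₀L/20 = 7·16·6/20 = 168/5 kN
  M_B = -w₀L²/20 = -16·6²/20 = -144/5 kN·m
Load 2 — applied couple M₀=14 kN·m at a=12/5 m (b=L-a=18/5):
  R_A = 6M₀ab/L³ = 6·14·(12/5)·(18/5)/6³ = 84/25 kN
  M_A = M₀b(2a-b)/L² = 14·(18/5)·(2·(12/5)-(18/5))/6² = 42/25 kN·m
  R_B = -6M₀ab/L³ = -6·14·(12/5)·(18/5)/6³ = -84/25 kN
  M_B = M₀a(2b-a)/L² = 14·(12/5)·(2·(18/5)-(12/5))/6² = 112/25 kN·m
Load 3 — applied couple M₀=9 kN·m at a=9/2 m (b=L-a=3/2):
  R_A = 6M₀ab/L³ = 6·9·(9/2)·(3/2)/6³ = 27/16 kN
  M_A = M₀b(2a-b)/L² = 9·(3/2)·(2·(9/2)-(3/2))/6² = 45/16 kN·m
  R_B = -6M₀ab/L³ = -6·9·(9/2)·(3/2)/6³ = -27/16 kN
  M_B = M₀a(2b-a)/L² = 9·(9/2)·(2·(3/2)-(9/2))/6² = -27/16 kN·m
Superposition: R_A = 7779/400 kN, M_A = 9477/400 kN·m, R_B = 11421/400 kN, M_B = -10403/400 kN·m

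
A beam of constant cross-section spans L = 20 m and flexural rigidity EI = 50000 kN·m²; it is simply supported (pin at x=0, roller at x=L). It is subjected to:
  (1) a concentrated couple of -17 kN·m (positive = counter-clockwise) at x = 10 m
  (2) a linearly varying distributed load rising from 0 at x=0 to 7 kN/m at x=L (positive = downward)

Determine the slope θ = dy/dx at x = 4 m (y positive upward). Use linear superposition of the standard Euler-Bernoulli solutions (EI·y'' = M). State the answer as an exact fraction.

θ(4) = -80873/4500000 rad

Load 1 — applied couple M₀=-17 kN·m at a=10 m (b=L-a=10):
  θ_1 = (M₀x²/(2L)+C₁)/EI  [x≤a] with C₁=M₀(3b²-L²)/(6L)=85/6 = ((-17)·4²/(2·20)+(85/6))/50000 = 221/1500000 rad
Load 2 — triangular load w₀=7 kN/m (0→w₀ over full span):
  θ_2 = -w₀(7L⁴-30L²x²+15x⁴)/(360LEI) = -7·(7·20⁴-30·20²·4²+15·4⁴)/(360·20·50000) = -2548/140625 rad
Superposition: θ = Σ θ_i = -80873/4500000 rad ≈ -0.017972 rad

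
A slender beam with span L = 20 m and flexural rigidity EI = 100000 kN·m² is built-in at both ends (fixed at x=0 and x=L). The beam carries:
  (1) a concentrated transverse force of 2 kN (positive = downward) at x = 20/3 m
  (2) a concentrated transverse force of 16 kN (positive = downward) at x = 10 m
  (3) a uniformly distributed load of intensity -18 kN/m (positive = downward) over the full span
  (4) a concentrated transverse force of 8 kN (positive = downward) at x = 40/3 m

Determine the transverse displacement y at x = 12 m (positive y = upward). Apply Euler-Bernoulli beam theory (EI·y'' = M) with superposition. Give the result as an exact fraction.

Load 1 — point force P=2 kN at a=20/3 m (b=L-a=40/3):
  y_1 = -Pa²(L-x)²(3bL-(3b+a)(L-x))/(6L³EI)  [x>a] = -2·(20/3)²·(20-12)²·(3·(40/3)·20-(3·(40/3)+(20/3))·(20-12))/(6·20³·100000) = -128/253125 m
Load 2 — point force P=16 kN at a=10 m (b=L-a=10):
  y_2 = -Pa²(L-x)²(3bL-(3b+a)(L-x))/(6L³EI)  [x>a] = -16·10²·(20-12)²·(3·10·20-(3·10+10)·(20-12))/(6·20³·100000) = -56/9375 m
Load 3 — uniform load w=-18 kN/m over full span:
  y_3 = -wx²(L-x)²/(24EI) = -(-18)·12²·(20-12)²/(24·100000) = 216/3125 m
Load 4 — point force P=8 kN at a=40/3 m (b=L-a=20/3):
  y_4 = -Pb²x²(3aL-(3a+b)x)/(6L³EI)  [x≤a] = -8·(20/3)²·12²·(3·(40/3)·20-(3·(40/3)+(20/3))·12)/(6·20³·100000) = -8/3125 m
Superposition: y = Σ y_i = 15208/253125 m ≈ 0.060081 m

y(12) = 15208/253125 m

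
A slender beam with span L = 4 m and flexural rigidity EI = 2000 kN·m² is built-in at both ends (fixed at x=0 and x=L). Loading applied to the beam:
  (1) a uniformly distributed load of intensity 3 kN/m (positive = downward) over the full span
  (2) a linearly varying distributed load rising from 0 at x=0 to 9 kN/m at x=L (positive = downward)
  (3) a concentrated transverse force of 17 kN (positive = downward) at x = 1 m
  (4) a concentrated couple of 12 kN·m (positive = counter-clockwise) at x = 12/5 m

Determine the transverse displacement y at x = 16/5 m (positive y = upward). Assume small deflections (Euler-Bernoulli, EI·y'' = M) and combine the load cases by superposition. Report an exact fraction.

Load 1 — uniform load w=3 kN/m over full span:
  y_1 = -wx²(L-x)²/(24EI) = -3·(16/5)²·(4-(16/5))²/(24·2000) = -32/78125 m
Load 2 — triangular load w₀=9 kN/m (0→w₀ over full span):
  y_2 = -w₀x²(L-x)²(x+2L)/(120LEI) = -9·(16/5)²·(4-(16/5))²·((16/5)+2·4)/(120·4·2000) = -1344/1953125 m
Load 3 — point force P=17 kN at a=1 m (b=L-a=3):
  y_3 = -Pa²(L-x)²(3bL-(3b+a)(L-x))/(6L³EI)  [x>a] = -17·1²·(4-(16/5))²·(3·3·4-(3·3+1)·(4-(16/5)))/(6·4³·2000) = -119/300000 m
Load 4 — applied couple M₀=12 kN·m at a=12/5 m (b=L-a=8/5):
  y_4 = (R_Ax³/6 - M_Ax²/2 - M₀(x-a)²/2)/EI  [x>a] with R_A=108/25, M_A=96/25 = ((108/25)·(16/5)³/6 - (96/25)·(16/5)²/2 - 12·((16/5)-(12/5))²/2)/2000 = 18/390625 m
Superposition: y = Σ y_i = -271559/187500000 m ≈ -0.001448 m

y(16/5) = -271559/187500000 m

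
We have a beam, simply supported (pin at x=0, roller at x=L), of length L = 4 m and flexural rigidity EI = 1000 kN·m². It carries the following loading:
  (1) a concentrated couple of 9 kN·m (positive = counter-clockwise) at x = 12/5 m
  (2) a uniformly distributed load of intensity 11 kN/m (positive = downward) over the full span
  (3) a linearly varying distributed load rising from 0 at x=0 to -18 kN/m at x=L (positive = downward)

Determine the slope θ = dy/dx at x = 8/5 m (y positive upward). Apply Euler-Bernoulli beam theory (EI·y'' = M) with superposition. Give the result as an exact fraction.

θ(8/5) = -613/937500 rad

Load 1 — applied couple M₀=9 kN·m at a=12/5 m (b=L-a=8/5):
  θ_1 = (M₀x²/(2L)+C₁)/EI  [x≤a] with C₁=M₀(3b²-L²)/(6L)=-78/25 = (9·(8/5)²/(2·4)+(-78/25))/1000 = -3/12500 rad
Load 2 — uniform load w=11 kN/m over full span:
  θ_2 = -w(L³-6Lx²+4x³)/(24EI) = -11·(4³-6·4·(8/5)²+4·(8/5)³)/(24·1000) = -407/46875 rad
Load 3 — triangular load w₀=-18 kN/m (0→w₀ over full span):
  θ_3 = -w₀(7L⁴-30L²x²+15x⁴)/(360LEI) = -(-18)·(7·4⁴-30·4²·(8/5)²+15·(8/5)⁴)/(360·4·1000) = 646/78125 rad
Superposition: θ = Σ θ_i = -613/937500 rad ≈ -0.000654 rad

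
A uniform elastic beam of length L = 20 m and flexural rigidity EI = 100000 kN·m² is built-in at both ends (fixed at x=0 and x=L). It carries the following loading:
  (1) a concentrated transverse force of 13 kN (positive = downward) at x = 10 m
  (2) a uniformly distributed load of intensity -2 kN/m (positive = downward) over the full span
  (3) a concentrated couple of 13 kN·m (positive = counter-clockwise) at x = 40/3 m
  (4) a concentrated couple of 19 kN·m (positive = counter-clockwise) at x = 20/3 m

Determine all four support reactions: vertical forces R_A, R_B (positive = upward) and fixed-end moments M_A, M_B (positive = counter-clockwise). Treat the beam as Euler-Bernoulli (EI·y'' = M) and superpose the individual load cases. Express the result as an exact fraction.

R_A = -341/30 kN, M_A = -179/6 kN·m, R_B = -469/30 kN, M_B = 81/2 kN·m

Load 1 — point force P=13 kN at a=10 m (b=L-a=10):
  R_A = Pb²(3a+b)/L³ = 13·10²·(3·10+10)/20³ = 13/2 kN
  M_A = Pab²/L² = 13·10·10²/20² = 65/2 kN·m
  R_B = Pa²(a+3b)/L³ = 13·10²·(10+3·10)/20³ = 13/2 kN
  M_B = -Pa²b/L² = -13·10²·10/20² = -65/2 kN·m
Load 2 — uniform load w=-2 kN/m over full span:
  R_A = wL/2 = (-2)·20/2 = -20 kN
  M_A = wL²/12 = (-2)·20²/12 = -200/3 kN·m
  R_B = wL/2 = (-2)·20/2 = -20 kN
  M_B = -wL²/12 = -(-2)·20²/12 = 200/3 kN·m
Load 3 — applied couple M₀=13 kN·m at a=40/3 m (b=L-a=20/3):
  R_A = 6M₀ab/L³ = 6·13·(40/3)·(20/3)/20³ = 13/15 kN
  M_A = M₀b(2a-b)/L² = 13·(20/3)·(2·(40/3)-(20/3))/20² = 13/3 kN·m
  R_B = -6M₀ab/L³ = -6·13·(40/3)·(20/3)/20³ = -13/15 kN
  M_B = M₀a(2b-a)/L² = 13·(40/3)·(2·(20/3)-(40/3))/20² = 0 kN·m
Load 4 — applied couple M₀=19 kN·m at a=20/3 m (b=L-a=40/3):
  R_A = 6M₀ab/L³ = 6·19·(20/3)·(40/3)/20³ = 19/15 kN
  M_A = M₀b(2a-b)/L² = 19·(40/3)·(2·(20/3)-(40/3))/20² = 0 kN·m
  R_B = -6M₀ab/L³ = -6·19·(20/3)·(40/3)/20³ = -19/15 kN
  M_B = M₀a(2b-a)/L² = 19·(20/3)·(2·(40/3)-(20/3))/20² = 19/3 kN·m
Superposition: R_A = -341/30 kN, M_A = -179/6 kN·m, R_B = -469/30 kN, M_B = 81/2 kN·m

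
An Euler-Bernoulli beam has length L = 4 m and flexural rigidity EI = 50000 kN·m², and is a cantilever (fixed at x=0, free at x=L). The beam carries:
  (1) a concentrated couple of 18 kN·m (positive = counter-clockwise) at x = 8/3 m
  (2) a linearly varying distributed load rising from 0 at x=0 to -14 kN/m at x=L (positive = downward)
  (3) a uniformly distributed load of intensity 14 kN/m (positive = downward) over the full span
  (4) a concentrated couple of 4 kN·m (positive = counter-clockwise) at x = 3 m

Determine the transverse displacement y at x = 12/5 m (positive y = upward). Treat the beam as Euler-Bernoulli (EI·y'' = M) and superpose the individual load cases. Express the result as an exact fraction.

Load 1 — applied couple M₀=18 kN·m at a=8/3 m (b=L-a=4/3):
  y_1 = M₀x²/(2EI)  [x≤a] = 18·(12/5)²/(2·50000) = 81/78125 m
Load 2 — triangular load w₀=-14 kN/m (0→w₀ over full span):
  y_2 = (w₀Lx³/12-w₀L²x²/6-w₀x⁵/(120L))/EI = ((-14)·4·(12/5)³/12-(-14)·4²·(12/5)²/6-(-14)·(12/5)⁵/(120·4))/50000 = 149268/48828125 m
Load 3 — uniform load w=14 kN/m over full span:
  y_3 = -wx²(x²-4Lx+6L²)/(24EI) = -14·(12/5)²·((12/5)²-4·4·(12/5)+6·4²)/(24·50000) = -8316/1953125 m
Load 4 — applied couple M₀=4 kN·m at a=3 m (b=L-a=1):
  y_4 = M₀x²/(2EI)  [x≤a] = 4·(12/5)²/(2·50000) = 18/78125 m
Superposition: y = Σ y_i = 3243/48828125 m ≈ 0.000066 m

y(12/5) = 3243/48828125 m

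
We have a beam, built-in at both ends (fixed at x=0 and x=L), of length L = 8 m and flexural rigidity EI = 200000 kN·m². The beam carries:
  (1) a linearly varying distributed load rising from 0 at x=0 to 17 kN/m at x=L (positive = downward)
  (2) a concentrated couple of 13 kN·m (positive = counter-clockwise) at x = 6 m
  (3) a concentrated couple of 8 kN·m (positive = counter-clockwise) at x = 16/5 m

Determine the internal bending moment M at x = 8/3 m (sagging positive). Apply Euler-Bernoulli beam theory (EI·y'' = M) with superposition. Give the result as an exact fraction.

Load 1 — triangular load w₀=17 kN/m (0→w₀ over full span):
  M_1 = 3w₀Lx/20 - w₀L²/30 - w₀x³/(6L) = 3·17·8·(8/3)/20 - 17·8²/30 - 17·(8/3)³/(6·8) = 4624/405 kN·m
Load 2 — applied couple M₀=13 kN·m at a=6 m (b=L-a=2):
  M_2 = R_Ax - M_A  [x≤a] with R_A=117/64, M_A=65/16 = (117/64)·(8/3) - (65/16) = 13/16 kN·m
Load 3 — applied couple M₀=8 kN·m at a=16/5 m (b=L-a=24/5):
  M_3 = R_Ax - M_A  [x≤a] with R_A=36/25, M_A=24/25 = (36/25)·(8/3) - (24/25) = 72/25 kN·m
Superposition: M = Σ M_i = 489557/32400 kN·m ≈ 15.109784 kN·m

M(8/3) = 489557/32400 kN·m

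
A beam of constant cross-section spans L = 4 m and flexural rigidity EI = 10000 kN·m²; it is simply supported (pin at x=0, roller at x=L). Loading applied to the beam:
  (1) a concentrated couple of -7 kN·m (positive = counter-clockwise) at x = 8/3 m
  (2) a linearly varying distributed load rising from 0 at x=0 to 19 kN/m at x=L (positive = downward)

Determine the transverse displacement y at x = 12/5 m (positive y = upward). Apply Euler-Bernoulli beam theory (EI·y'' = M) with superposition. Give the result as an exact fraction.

Load 1 — applied couple M₀=-7 kN·m at a=8/3 m (b=L-a=4/3):
  y_1 = (M₀x³/(6L)+C₁x)/EI  [x≤a] with C₁=M₀(3b²-L²)/(6L)=28/9 = ((-7)·(12/5)³/(6·4)+(28/9)·(12/5))/10000 = 161/468750 m
Load 2 — triangular load w₀=19 kN/m (0→w₀ over full span):
  y_2 = -w₀x(7L⁴-10L²x²+3x⁴)/(360LEI) = -19·(12/5)·(7·4⁴-10·4²·(12/5)²+3·(12/5)⁴)/(360·4·10000) = -89984/29296875 m
Superposition: y = Σ y_i = -53281/19531250 m ≈ -0.002728 m

y(12/5) = -53281/19531250 m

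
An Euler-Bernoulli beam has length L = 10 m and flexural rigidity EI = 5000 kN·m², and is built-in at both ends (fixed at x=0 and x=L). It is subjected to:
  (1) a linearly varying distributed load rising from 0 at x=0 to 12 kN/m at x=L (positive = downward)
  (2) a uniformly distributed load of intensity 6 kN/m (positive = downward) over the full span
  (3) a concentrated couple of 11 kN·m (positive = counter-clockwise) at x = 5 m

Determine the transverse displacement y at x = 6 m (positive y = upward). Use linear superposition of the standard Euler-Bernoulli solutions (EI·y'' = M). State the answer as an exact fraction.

Load 1 — triangular load w₀=12 kN/m (0→w₀ over full span):
  y_1 = -w₀x²(L-x)²(x+2L)/(120LEI) = -12·6²·(10-6)²·(6+2·10)/(120·10·5000) = -468/15625 m
Load 2 — uniform load w=6 kN/m over full span:
  y_2 = -wx²(L-x)²/(24EI) = -6·6²·(10-6)²/(24·5000) = -18/625 m
Load 3 — applied couple M₀=11 kN·m at a=5 m (b=L-a=5):
  y_3 = (R_Ax³/6 - M_Ax²/2 - M₀(x-a)²/2)/EI  [x>a] with R_A=33/20, M_A=11/4 = ((33/20)·6³/6 - (11/4)·6²/2 - 11·(6-5)²/2)/5000 = 11/12500 m
Superposition: y = Σ y_i = -3617/62500 m ≈ -0.057872 m

y(6) = -3617/62500 m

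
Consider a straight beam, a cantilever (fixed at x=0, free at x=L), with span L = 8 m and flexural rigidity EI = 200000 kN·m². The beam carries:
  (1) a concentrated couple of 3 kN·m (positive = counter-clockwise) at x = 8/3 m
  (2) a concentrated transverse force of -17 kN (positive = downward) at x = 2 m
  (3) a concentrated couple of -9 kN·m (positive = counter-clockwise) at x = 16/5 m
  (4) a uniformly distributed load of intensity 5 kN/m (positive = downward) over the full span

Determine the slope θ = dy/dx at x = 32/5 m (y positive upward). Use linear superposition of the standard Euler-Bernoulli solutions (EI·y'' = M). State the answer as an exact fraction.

θ(32/5) = -15377/7500000 rad

Load 1 — applied couple M₀=3 kN·m at a=8/3 m (b=L-a=16/3):
  θ_1 = M₀a/EI  [x>a] = 3·(8/3)/200000 = 1/25000 rad
Load 2 — point force P=-17 kN at a=2 m (b=L-a=6):
  θ_2 = -Pa²/(2EI)  [x>a] = -(-17)·2²/(2·200000) = 17/100000 rad
Load 3 — applied couple M₀=-9 kN·m at a=16/5 m (b=L-a=24/5):
  θ_3 = M₀a/EI  [x>a] = (-9)·(16/5)/200000 = -9/62500 rad
Load 4 — uniform load w=5 kN/m over full span:
  θ_4 = -wx(x²-3Lx+3L²)/(6EI) = -5·(32/5)·((32/5)²-3·8·(32/5)+3·8²)/(6·200000) = -496/234375 rad
Superposition: θ = Σ θ_i = -15377/7500000 rad ≈ -0.002050 rad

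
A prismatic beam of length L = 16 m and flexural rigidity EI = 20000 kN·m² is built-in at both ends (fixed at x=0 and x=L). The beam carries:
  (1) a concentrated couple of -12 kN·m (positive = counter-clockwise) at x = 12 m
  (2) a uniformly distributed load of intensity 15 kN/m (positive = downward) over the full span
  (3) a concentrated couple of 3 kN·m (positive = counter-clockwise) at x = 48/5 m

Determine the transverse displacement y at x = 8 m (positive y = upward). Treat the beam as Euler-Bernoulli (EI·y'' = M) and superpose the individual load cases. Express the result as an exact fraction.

y(8) = -3937/31250 m

Load 1 — applied couple M₀=-12 kN·m at a=12 m (b=L-a=4):
  y_1 = (R_Ax³/6 - M_Ax²/2)/EI  [x≤a] with R_A=-27/32, M_A=-15/4 = ((-27/32)·8³/6 - (-15/4)·8²/2)/20000 = 3/1250 m
Load 2 — uniform load w=15 kN/m over full span:
  y_2 = -wx²(L-x)²/(24EI) = -15·8²·(16-8)²/(24·20000) = -16/125 m
Load 3 — applied couple M₀=3 kN·m at a=48/5 m (b=L-a=32/5):
  y_3 = (R_Ax³/6 - M_Ax²/2)/EI  [x≤a] with R_A=27/100, M_A=24/25 = ((27/100)·8³/6 - (24/25)·8²/2)/20000 = -6/15625 m
Superposition: y = Σ y_i = -3937/31250 m ≈ -0.125984 m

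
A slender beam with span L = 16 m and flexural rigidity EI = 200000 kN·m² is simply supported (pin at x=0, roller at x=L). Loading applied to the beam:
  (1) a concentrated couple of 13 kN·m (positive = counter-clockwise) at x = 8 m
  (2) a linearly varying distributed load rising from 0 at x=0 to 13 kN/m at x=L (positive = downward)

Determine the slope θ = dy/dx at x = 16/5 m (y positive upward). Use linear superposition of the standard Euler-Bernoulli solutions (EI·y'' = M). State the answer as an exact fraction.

Load 1 — applied couple M₀=13 kN·m at a=8 m (b=L-a=8):
  θ_1 = (M₀x²/(2L)+C₁)/EI  [x≤a] with C₁=M₀(3b²-L²)/(6L)=-26/3 = (13·(16/5)²/(2·16)+(-26/3))/200000 = -169/7500000 rad
Load 2 — triangular load w₀=13 kN/m (0→w₀ over full span):
  θ_2 = -w₀(7L⁴-30L²x²+15x⁴)/(360LEI) = -13·(7·16⁴-30·16²·(16/5)²+15·(16/5)⁴)/(360·16·200000) = -75712/17578125 rad
Superposition: θ = Σ θ_i = -2435459/562500000 rad ≈ -0.004330 rad

θ(16/5) = -2435459/562500000 rad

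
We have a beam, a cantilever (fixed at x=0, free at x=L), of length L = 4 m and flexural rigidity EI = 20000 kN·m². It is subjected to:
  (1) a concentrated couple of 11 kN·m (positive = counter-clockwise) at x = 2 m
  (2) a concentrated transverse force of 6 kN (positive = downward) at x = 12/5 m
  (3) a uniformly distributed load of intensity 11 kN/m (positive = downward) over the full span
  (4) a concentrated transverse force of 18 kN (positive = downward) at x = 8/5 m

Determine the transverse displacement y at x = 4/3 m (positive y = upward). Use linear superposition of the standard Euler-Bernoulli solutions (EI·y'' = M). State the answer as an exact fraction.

Load 1 — applied couple M₀=11 kN·m at a=2 m (b=L-a=2):
  y_1 = M₀x²/(2EI)  [x≤a] = 11·(4/3)²/(2·20000) = 11/22500 m
Load 2 — point force P=6 kN at a=12/5 m (b=L-a=8/5):
  y_2 = -Px²(3a-x)/(6EI)  [x≤a] = -6·(4/3)²·(3·(12/5)-(4/3))/(6·20000) = -44/84375 m
Load 3 — uniform load w=11 kN/m over full span:
  y_3 = -wx²(x²-4Lx+6L²)/(24EI) = -11·(4/3)²·((4/3)²-4·4·(4/3)+6·4²)/(24·20000) = -473/151875 m
Load 4 — point force P=18 kN at a=8/5 m (b=L-a=12/5):
  y_4 = -Px²(3a-x)/(6EI)  [x≤a] = -18·(4/3)²·(3·(8/5)-(4/3))/(6·20000) = -26/28125 m
Superposition: y = Σ y_i = -12367/3037500 m ≈ -0.004071 m

y(4/3) = -12367/3037500 m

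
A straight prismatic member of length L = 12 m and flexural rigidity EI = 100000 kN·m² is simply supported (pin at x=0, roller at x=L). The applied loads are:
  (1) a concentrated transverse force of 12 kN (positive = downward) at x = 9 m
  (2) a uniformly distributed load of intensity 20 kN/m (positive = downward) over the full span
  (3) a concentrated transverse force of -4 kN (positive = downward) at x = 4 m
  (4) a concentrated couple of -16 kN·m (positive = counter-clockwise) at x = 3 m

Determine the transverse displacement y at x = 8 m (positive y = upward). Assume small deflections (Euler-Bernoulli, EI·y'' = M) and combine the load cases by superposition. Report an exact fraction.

y(8) = -11177/225000 m

Load 1 — point force P=12 kN at a=9 m (b=L-a=3):
  y_1 = -Pbx(L²-b²-x²)/(6LEI)  [x≤a] = -12·3·8·(12²-3²-8²)/(6·12·100000) = -71/25000 m
Load 2 — uniform load w=20 kN/m over full span:
  y_2 = -wx(L³-2Lx²+x³)/(24EI) = -20·8·(12³-2·12·8²+8³)/(24·100000) = -88/1875 m
Load 3 — point force P=-4 kN at a=4 m (b=L-a=8):
  y_3 = -Pa(L-x)(2Lx-a²-x²)/(6LEI)  [x>a] = -(-4)·4·(12-8)·(2·12·8-4²-8²)/(6·12·100000) = 28/28125 m
Load 4 — applied couple M₀=-16 kN·m at a=3 m (b=L-a=9):
  y_4 = (M₀x³/(6L)-M₀(x-a)²/2+C₁x)/EI  [x>a] with C₁=M₀(3b²-L²)/(6L)=-22 = ((-16)·8³/(6·12)-(-16)·(8-3)²/2+(-22)·8)/100000 = -101/112500 m
Superposition: y = Σ y_i = -11177/225000 m ≈ -0.049676 m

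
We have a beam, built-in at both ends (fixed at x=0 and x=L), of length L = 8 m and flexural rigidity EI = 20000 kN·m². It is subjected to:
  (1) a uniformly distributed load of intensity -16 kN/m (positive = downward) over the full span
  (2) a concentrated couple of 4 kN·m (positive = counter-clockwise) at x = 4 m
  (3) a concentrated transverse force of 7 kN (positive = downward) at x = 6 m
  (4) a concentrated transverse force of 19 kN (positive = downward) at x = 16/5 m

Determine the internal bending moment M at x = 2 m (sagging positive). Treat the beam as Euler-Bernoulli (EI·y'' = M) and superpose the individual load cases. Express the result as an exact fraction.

Load 1 — uniform load w=-16 kN/m over full span:
  M_1 = wLx/2 - wL²/12 - wx²/2 = (-16)·8·2/2 - (-16)·8²/12 - (-16)·2²/2 = -32/3 kN·m
Load 2 — applied couple M₀=4 kN·m at a=4 m (b=L-a=4):
  M_2 = R_Ax - M_A  [x≤a] with R_A=3/4, M_A=1 = (3/4)·2 - 1 = 1/2 kN·m
Load 3 — point force P=7 kN at a=6 m (b=L-a=2):
  M_3 = Pb²(3a+b)x/L³ - Pab²/L²  [x≤a] = 7·2²·(3·6+2)·2/8³ - 7·6·2²/8² = -7/16 kN·m
Load 4 — point force P=19 kN at a=16/5 m (b=L-a=24/5):
  M_4 = Pb²(3a+b)x/L³ - Pab²/L²  [x≤a] = 19·(24/5)²·(3·(16/5)+(24/5))·2/8³ - 19·(16/5)·(24/5)²/8² = 342/125 kN·m
Superposition: M = Σ M_i = -47209/6000 kN·m ≈ -7.868167 kN·m

M(2) = -47209/6000 kN·m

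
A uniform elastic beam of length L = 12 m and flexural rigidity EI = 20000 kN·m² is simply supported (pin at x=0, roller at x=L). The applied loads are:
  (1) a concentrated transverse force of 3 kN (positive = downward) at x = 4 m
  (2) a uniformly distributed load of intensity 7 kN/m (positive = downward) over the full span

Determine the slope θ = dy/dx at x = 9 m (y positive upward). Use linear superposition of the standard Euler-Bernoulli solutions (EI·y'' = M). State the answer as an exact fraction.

Load 1 — point force P=3 kN at a=4 m (b=L-a=8):
  θ_1 = -Pa(2L²-6Lx+3x²+a²)/(6LEI)  [x>a] = -3·4·(2·12²-6·12·9+3·9²+4²)/(6·12·20000) = 101/120000 rad
Load 2 — uniform load w=7 kN/m over full span:
  θ_2 = -w(L³-6Lx²+4x³)/(24EI) = -7·(12³-6·12·9²+4·9³)/(24·20000) = 693/40000 rad
Superposition: θ = Σ θ_i = 109/6000 rad ≈ 0.018167 rad

θ(9) = 109/6000 rad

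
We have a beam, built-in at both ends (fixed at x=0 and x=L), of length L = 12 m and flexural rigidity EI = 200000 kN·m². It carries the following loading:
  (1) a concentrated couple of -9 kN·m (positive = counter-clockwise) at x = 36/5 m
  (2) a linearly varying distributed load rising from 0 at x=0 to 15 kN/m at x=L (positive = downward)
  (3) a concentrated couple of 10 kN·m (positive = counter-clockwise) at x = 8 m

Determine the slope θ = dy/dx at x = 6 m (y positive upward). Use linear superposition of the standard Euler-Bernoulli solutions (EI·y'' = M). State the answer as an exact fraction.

θ(6) = -783/10000000 rad

Load 1 — applied couple M₀=-9 kN·m at a=36/5 m (b=L-a=24/5):
  θ_1 = (R_Ax²/2 - M_Ax)/EI  [x≤a] with R_A=-27/25, M_A=-72/25 = ((-27/25)·6²/2 - (-72/25)·6)/200000 = -27/2500000 rad
Load 2 — triangular load w₀=15 kN/m (0→w₀ over full span):
  θ_2 = -w₀(2x(L-x)(L-2x)(x+2L)+x²(L-x)²)/(120LEI) = -15·(2·6·(12-6)·(12-2·6)·(6+2·12)+6²·(12-6)²)/(120·12·200000) = -27/400000 rad
Load 3 — applied couple M₀=10 kN·m at a=8 m (b=L-a=4):
  θ_3 = (R_Ax²/2 - M_Ax)/EI  [x≤a] with R_A=10/9, M_A=10/3 = ((10/9)·6²/2 - (10/3)·6)/200000 = 0 rad
Superposition: θ = Σ θ_i = -783/10000000 rad ≈ -0.000078 rad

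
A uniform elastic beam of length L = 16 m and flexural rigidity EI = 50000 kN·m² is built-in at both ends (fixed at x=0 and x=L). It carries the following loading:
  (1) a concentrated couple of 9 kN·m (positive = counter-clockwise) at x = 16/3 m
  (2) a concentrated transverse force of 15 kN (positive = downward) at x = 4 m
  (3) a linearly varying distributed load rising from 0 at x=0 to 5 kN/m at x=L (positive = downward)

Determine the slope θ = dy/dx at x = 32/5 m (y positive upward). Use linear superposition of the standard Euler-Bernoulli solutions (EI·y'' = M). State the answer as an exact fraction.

Load 1 — applied couple M₀=9 kN·m at a=16/3 m (b=L-a=32/3):
  θ_1 = (R_Ax²/2 - M_Ax - M₀(x-a))/EI  [x>a] with R_A=3/4, M_A=0 = ((3/4)·(32/5)²/2 - 0·(32/5) - 9·((32/5)-(16/3)))/50000 = 9/78125 rad
Load 2 — point force P=15 kN at a=4 m (b=L-a=12):
  θ_2 = Pa²(L-x)(2bL-(3b+a)(L-x))/(2L³EI)  [x>a] = 15·4²·(16-(32/5))·(2·12·16-(3·12+4)·(16-(32/5)))/(2·16³·50000) = 0 rad
Load 3 — triangular load w₀=5 kN/m (0→w₀ over full span):
  θ_3 = -w₀(2x(L-x)(L-2x)(x+2L)+x²(L-x)²)/(120LEI) = -5·(2·(32/5)·(16-(32/5))·(16-2·(32/5))·((32/5)+2·16)+(32/5)²·(16-(32/5))²)/(120·16·50000) = -384/390625 rad
Superposition: θ = Σ θ_i = -339/390625 rad ≈ -0.000868 rad

θ(32/5) = -339/390625 rad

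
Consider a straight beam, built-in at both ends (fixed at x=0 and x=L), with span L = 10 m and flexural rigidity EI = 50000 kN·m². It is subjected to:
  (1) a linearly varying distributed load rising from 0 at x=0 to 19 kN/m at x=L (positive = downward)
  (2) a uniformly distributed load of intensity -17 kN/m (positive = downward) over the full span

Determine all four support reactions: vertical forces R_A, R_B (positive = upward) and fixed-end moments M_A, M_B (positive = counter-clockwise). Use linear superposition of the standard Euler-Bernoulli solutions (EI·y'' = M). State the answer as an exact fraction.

R_A = -113/2 kN, M_A = -235/3 kN·m, R_B = -37/2 kN, M_B = 140/3 kN·m

Load 1 — triangular load w₀=19 kN/m (0→w₀ over full span):
  R_A = 3w₀L/20 = 3·19·10/20 = 57/2 kN
  M_A = w₀L²/30 = 19·10²/30 = 190/3 kN·m
  R_B = 7w₀L/20 = 7·19·10/20 = 133/2 kN
  M_B = -w₀L²/20 = -19·10²/20 = -95 kN·m
Load 2 — uniform load w=-17 kN/m over full span:
  R_A = wL/2 = (-17)·10/2 = -85 kN
  M_A = wL²/12 = (-17)·10²/12 = -425/3 kN·m
  R_B = wL/2 = (-17)·10/2 = -85 kN
  M_B = -wL²/12 = -(-17)·10²/12 = 425/3 kN·m
Superposition: R_A = -113/2 kN, M_A = -235/3 kN·m, R_B = -37/2 kN, M_B = 140/3 kN·m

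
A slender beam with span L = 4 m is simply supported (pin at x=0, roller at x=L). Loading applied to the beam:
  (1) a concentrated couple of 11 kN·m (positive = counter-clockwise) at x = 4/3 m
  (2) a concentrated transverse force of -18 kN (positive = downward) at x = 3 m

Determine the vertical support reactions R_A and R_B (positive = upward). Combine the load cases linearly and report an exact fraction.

Load 1 — applied couple M₀=11 kN·m at a=4/3 m (b=L-a=8/3):
  R_A = M₀/L = 11/4 kN
  R_B = -M₀/L = -11/4 kN
Load 2 — point force P=-18 kN at a=3 m (b=L-a=1):
  R_A = Pb/L = (-18)·1/4 = -9/2 kN
  R_B = Pa/L = (-18)·3/4 = -27/2 kN
Superposition: R_A = -7/4 kN, R_B = -65/4 kN

R_A = -7/4 kN, R_B = -65/4 kN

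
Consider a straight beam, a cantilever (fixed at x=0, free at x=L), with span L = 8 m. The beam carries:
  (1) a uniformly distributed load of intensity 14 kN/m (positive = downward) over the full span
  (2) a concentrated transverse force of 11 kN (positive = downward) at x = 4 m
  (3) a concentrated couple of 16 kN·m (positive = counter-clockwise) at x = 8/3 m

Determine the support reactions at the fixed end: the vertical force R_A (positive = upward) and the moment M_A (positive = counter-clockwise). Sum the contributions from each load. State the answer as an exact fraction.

Load 1 — uniform load w=14 kN/m over full span:
  R_A = wL = 14·8 = 112 kN
  M_A = wL²/2 = 14·8²/2 = 448 kN·m
Load 2 — point force P=11 kN at a=4 m (b=L-a=4):
  R_A = P = 11 kN
  M_A = Pa = 11·4 = 44 kN·m
Load 3 — applied couple M₀=16 kN·m at a=8/3 m (b=L-a=16/3):
  R_A = 0 kN
  M_A = -M₀ = -16 kN·m
Superposition: R_A = 123 kN, M_A = 476 kN·m

R_A = 123 kN, M_A = 476 kN·m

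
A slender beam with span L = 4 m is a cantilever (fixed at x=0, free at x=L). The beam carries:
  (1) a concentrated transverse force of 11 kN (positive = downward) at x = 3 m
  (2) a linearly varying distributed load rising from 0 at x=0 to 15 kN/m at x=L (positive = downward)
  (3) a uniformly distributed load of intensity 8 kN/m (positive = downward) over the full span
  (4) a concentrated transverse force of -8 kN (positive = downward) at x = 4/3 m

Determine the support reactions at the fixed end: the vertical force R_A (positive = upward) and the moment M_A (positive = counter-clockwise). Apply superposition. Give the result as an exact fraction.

Load 1 — point force P=11 kN at a=3 m (b=L-a=1):
  R_A = P = 11 kN
  M_A = Pa = 11·3 = 33 kN·m
Load 2 — triangular load w₀=15 kN/m (0→w₀ over full span):
  R_A = w₀L/2 = 15·4/2 = 30 kN
  M_A = w₀L²/3 = 15·4²/3 = 80 kN·m
Load 3 — uniform load w=8 kN/m over full span:
  R_A = wL = 8·4 = 32 kN
  M_A = wL²/2 = 8·4²/2 = 64 kN·m
Load 4 — point force P=-8 kN at a=4/3 m (b=L-a=8/3):
  R_A = P = (-8) = -8 kN
  M_A = Pa = (-8)·(4/3) = -32/3 kN·m
Superposition: R_A = 65 kN, M_A = 499/3 kN·m

R_A = 65 kN, M_A = 499/3 kN·m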